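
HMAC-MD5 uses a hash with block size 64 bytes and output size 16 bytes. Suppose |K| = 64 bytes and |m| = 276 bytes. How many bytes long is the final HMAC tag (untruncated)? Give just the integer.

The tag is one MD5 digest: 16 bytes.

16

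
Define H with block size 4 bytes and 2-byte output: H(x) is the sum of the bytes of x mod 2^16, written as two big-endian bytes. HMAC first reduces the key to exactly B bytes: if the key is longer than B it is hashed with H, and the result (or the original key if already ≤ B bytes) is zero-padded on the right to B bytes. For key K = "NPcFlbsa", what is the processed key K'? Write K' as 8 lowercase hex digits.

|K| = 8 > B = 4, so first hash the key.
H(K): sum = 78+80+99+70+108+98+115+97 = 745 → 02 e9.
Zero-pad H(K) = 02 e9 to 4 bytes: K' = 02 e9 00 00.

02e90000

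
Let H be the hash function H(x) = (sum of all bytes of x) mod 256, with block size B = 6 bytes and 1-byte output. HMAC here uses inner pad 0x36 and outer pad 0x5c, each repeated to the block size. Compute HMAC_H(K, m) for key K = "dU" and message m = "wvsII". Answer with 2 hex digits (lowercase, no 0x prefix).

Key "dU" = 64 55 is 2 bytes ≤ B = 6; zero-pad to 6 bytes: K' = 64 55 00 00 00 00.
K' ⊕ ipad = 52 63 36 36 36 36.  K' ⊕ opad = 38 09 5c 5c 5c 5c.
Inner input = (K'⊕ipad) ∥ m = 52 63 36 36 36 36 ∥ 77 76 73 49 49.
Inner hash: sum = 82+99+54+54+54+54+119+118+115+73+73 = 895; mod 256 = 127 → 7f.
Outer input = (K'⊕opad) ∥ inner = 38 09 5c 5c 5c 5c ∥ 7f.
Outer hash (tag): sum = 56+9+92+92+92+92+127 = 560; mod 256 = 48 → 30.

30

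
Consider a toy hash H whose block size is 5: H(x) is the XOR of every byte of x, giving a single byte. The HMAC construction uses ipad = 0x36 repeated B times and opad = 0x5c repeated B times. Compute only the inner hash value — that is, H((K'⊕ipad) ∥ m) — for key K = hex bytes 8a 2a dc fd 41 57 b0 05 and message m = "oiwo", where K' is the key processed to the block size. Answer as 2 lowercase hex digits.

Key hex bytes 8a 2a dc fd 41 57 b0 05 is 8 bytes > B = 5, so hash it first: H(key) = 22, then zero-pad to 5 bytes: K' = 22 00 00 00 00.
K' ⊕ ipad = 14 36 36 36 36.
Inner input = 14 36 36 36 36 ∥ 6f 69 77 6f.
Inner hash: XOR 14⊕36⊕36⊕36⊕36⊕6f⊕69⊕77⊕6f = 0a.

0a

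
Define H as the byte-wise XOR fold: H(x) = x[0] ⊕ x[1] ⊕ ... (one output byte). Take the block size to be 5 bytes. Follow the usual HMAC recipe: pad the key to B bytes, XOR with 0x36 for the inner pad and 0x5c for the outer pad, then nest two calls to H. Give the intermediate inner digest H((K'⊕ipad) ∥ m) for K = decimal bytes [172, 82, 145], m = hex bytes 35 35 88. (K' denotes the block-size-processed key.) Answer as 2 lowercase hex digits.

Key decimal bytes [172, 82, 145] = ac 52 91 is 3 bytes ≤ B = 5; zero-pad to 5 bytes: K' = ac 52 91 00 00.
K' ⊕ ipad = 9a 64 a7 36 36.
Inner input = 9a 64 a7 36 36 ∥ 35 35 88.
Inner hash: XOR 9a⊕64⊕a7⊕36⊕36⊕35⊕35⊕88 = d1.

d1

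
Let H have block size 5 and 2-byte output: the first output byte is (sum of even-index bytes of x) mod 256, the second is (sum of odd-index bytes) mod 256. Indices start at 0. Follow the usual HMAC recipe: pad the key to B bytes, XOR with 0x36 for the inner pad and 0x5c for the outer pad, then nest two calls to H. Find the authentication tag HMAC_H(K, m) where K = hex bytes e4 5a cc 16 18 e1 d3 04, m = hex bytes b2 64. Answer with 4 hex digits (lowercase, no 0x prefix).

Key hex bytes e4 5a cc 16 18 e1 d3 04 is 8 bytes > B = 5, so hash it first: H(key) = 9b 55, then zero-pad to 5 bytes: K' = 9b 55 00 00 00.
K' ⊕ ipad = ad 63 36 36 36.  K' ⊕ opad = c7 09 5c 5c 5c.
Inner input = (K'⊕ipad) ∥ m = ad 63 36 36 36 ∥ b2 64.
Inner hash: even-index sum = 381 mod 256 = 125; odd-index sum = 331 mod 256 = 75 → 7d 4b.
Outer input = (K'⊕opad) ∥ inner = c7 09 5c 5c 5c ∥ 7d 4b.
Outer hash (tag): even-index sum = 458 mod 256 = 202; odd-index sum = 226 mod 256 = 226 → ca e2.

cae2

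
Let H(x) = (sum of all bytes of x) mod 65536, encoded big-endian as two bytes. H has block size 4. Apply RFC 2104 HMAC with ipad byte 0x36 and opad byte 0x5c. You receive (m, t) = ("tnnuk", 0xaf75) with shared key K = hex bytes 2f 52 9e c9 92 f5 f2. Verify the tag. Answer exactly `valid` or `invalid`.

Key hex bytes 2f 52 9e c9 92 f5 f2 is 7 bytes > B = 4, so hash it first: H(key) = 04 61, then zero-pad to 4 bytes: K' = 04 61 00 00.
K' ⊕ ipad = 32 57 36 36; K' ⊕ opad = 58 3d 5c 5c.
Inner hash: sum = 50+87+54+54+116+110+110+117+107 = 805 → 03 25.
Outer hash (recomputed tag): sum = 88+61+92+92+3+37 = 373 → 01 75.
Recomputed tag = 0175; claimed = af75 → mismatch.

invalid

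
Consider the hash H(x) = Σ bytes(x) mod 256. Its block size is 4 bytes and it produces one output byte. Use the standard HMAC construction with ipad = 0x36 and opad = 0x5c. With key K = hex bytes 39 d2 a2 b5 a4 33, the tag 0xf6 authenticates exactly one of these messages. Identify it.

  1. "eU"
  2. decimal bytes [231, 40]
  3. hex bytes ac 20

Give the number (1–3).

3

Key hex bytes 39 d2 a2 b5 a4 33 is 6 bytes > B = 4, so hash it first: H(key) = 39, then zero-pad to 4 bytes: K' = 39 00 00 00.
K' ⊕ ipad = 0f 36 36 36; K' ⊕ opad = 65 5c 5c 5c.
m1: inner = H(0f 36 36 36 65 55) = 6b; tag = H(65 5c 5c 5c 6b) = e4
m2: inner = H(0f 36 36 36 e7 28) = c0; tag = H(65 5c 5c 5c c0) = 39
m3: inner = H(0f 36 36 36 ac 20) = 7d; tag = H(65 5c 5c 5c 7d) = f6 ← matches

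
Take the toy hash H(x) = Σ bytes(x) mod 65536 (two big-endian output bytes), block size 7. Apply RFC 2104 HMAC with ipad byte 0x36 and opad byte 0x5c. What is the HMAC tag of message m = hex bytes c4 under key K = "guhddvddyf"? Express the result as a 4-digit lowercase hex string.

02be

Key "guhddvddyf" = 67 75 68 64 64 76 64 64 79 66 is 10 bytes > B = 7, so hash it first: H(key) = 04 29, then zero-pad to 7 bytes: K' = 04 29 00 00 00 00 00.
K' ⊕ ipad = 32 1f 36 36 36 36 36.  K' ⊕ opad = 58 75 5c 5c 5c 5c 5c.
Inner input = (K'⊕ipad) ∥ m = 32 1f 36 36 36 36 36 ∥ c4.
Inner hash: sum = 50+31+54+54+54+54+54+196 = 547 → 02 23.
Outer input = (K'⊕opad) ∥ inner = 58 75 5c 5c 5c 5c 5c ∥ 02 23.
Outer hash (tag): sum = 88+117+92+92+92+92+92+2+35 = 702 → 02 be.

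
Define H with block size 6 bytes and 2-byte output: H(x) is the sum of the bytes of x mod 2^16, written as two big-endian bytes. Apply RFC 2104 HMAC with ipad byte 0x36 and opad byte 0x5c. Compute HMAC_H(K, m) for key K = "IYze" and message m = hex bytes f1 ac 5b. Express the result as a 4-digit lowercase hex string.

0225

Key "IYze" = 49 59 7a 65 is 4 bytes ≤ B = 6; zero-pad to 6 bytes: K' = 49 59 7a 65 00 00.
K' ⊕ ipad = 7f 6f 4c 53 36 36.  K' ⊕ opad = 15 05 26 39 5c 5c.
Inner input = (K'⊕ipad) ∥ m = 7f 6f 4c 53 36 36 ∥ f1 ac 5b.
Inner hash: sum = 127+111+76+83+54+54+241+172+91 = 1009 → 03 f1.
Outer input = (K'⊕opad) ∥ inner = 15 05 26 39 5c 5c ∥ 03 f1.
Outer hash (tag): sum = 21+5+38+57+92+92+3+241 = 549 → 02 25.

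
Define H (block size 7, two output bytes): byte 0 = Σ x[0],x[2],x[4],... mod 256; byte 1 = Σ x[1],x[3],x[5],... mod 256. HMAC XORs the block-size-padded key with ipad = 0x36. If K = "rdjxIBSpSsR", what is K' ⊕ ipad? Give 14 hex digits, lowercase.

Key "rdjxIBSpSsR" = 72 64 6a 78 49 42 53 70 53 73 52 is 11 bytes > B = 7, so hash it first: H(key) = 1d 01, then zero-pad to 7 bytes: K' = 1d 01 00 00 00 00 00.
XOR each byte with 0x36: 1d⊕36=2b, 01⊕36=37, 00⊕36=36, 00⊕36=36, 00⊕36=36, 00⊕36=36, 00⊕36=36.

2b373636363636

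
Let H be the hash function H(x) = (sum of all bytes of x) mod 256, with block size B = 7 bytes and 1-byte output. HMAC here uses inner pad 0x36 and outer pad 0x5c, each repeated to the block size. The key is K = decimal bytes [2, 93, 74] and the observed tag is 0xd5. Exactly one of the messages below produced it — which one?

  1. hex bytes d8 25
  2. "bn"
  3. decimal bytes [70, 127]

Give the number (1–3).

1

Key decimal bytes [2, 93, 74] = 02 5d 4a is 3 bytes ≤ B = 7; zero-pad to 7 bytes: K' = 02 5d 4a 00 00 00 00.
K' ⊕ ipad = 34 6b 7c 36 36 36 36; K' ⊕ opad = 5e 01 16 5c 5c 5c 5c.
m1: inner = H(34 6b 7c 36 36 36 36 d8 25) = f0; tag = H(5e 01 16 5c 5c 5c 5c f0) = d5 ← matches
m2: inner = H(34 6b 7c 36 36 36 36 62 6e) = c3; tag = H(5e 01 16 5c 5c 5c 5c c3) = a8
m3: inner = H(34 6b 7c 36 36 36 36 46 7f) = b8; tag = H(5e 01 16 5c 5c 5c 5c b8) = 9d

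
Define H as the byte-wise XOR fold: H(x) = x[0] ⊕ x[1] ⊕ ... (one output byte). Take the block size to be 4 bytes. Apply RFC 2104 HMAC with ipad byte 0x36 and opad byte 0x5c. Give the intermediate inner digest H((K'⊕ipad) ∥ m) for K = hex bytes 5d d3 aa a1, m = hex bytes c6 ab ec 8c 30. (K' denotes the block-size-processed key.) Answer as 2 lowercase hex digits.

Key hex bytes 5d d3 aa a1 is exactly B = 4 bytes: K' = 5d d3 aa a1.
K' ⊕ ipad = 6b e5 9c 97.
Inner input = 6b e5 9c 97 ∥ c6 ab ec 8c 30.
Inner hash: XOR 6b⊕e5⊕9c⊕97⊕c6⊕ab⊕ec⊕8c⊕30 = b8.

b8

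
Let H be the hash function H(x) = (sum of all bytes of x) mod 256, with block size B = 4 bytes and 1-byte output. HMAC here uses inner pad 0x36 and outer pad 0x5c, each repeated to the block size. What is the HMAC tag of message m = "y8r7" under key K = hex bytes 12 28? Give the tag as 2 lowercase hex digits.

82

Key hex bytes 12 28 is 2 bytes ≤ B = 4; zero-pad to 4 bytes: K' = 12 28 00 00.
K' ⊕ ipad = 24 1e 36 36.  K' ⊕ opad = 4e 74 5c 5c.
Inner input = (K'⊕ipad) ∥ m = 24 1e 36 36 ∥ 79 38 72 37.
Inner hash: sum = 36+30+54+54+121+56+114+55 = 520; mod 256 = 8 → 08.
Outer input = (K'⊕opad) ∥ inner = 4e 74 5c 5c ∥ 08.
Outer hash (tag): sum = 78+116+92+92+8 = 386; mod 256 = 130 → 82.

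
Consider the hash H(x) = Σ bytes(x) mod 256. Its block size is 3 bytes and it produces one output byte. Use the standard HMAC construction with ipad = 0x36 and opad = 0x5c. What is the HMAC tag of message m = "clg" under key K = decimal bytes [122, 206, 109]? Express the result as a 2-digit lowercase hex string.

Key decimal bytes [122, 206, 109] = 7a ce 6d is exactly B = 3 bytes: K' = 7a ce 6d.
K' ⊕ ipad = 4c f8 5b.  K' ⊕ opad = 26 92 31.
Inner input = (K'⊕ipad) ∥ m = 4c f8 5b ∥ 63 6c 67.
Inner hash: sum = 76+248+91+99+108+103 = 725; mod 256 = 213 → d5.
Outer input = (K'⊕opad) ∥ inner = 26 92 31 ∥ d5.
Outer hash (tag): sum = 38+146+49+213 = 446; mod 256 = 190 → be.

be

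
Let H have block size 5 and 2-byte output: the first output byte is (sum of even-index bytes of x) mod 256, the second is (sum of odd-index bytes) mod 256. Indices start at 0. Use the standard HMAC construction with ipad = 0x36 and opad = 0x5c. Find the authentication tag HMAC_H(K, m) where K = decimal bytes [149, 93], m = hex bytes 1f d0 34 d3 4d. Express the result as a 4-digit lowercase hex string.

c20f

Key decimal bytes [149, 93] = 95 5d is 2 bytes ≤ B = 5; zero-pad to 5 bytes: K' = 95 5d 00 00 00.
K' ⊕ ipad = a3 6b 36 36 36.  K' ⊕ opad = c9 01 5c 5c 5c.
Inner input = (K'⊕ipad) ∥ m = a3 6b 36 36 36 ∥ 1f d0 34 d3 4d.
Inner hash: even-index sum = 690 mod 256 = 178; odd-index sum = 321 mod 256 = 65 → b2 41.
Outer input = (K'⊕opad) ∥ inner = c9 01 5c 5c 5c ∥ b2 41.
Outer hash (tag): even-index sum = 450 mod 256 = 194; odd-index sum = 271 mod 256 = 15 → c2 0f.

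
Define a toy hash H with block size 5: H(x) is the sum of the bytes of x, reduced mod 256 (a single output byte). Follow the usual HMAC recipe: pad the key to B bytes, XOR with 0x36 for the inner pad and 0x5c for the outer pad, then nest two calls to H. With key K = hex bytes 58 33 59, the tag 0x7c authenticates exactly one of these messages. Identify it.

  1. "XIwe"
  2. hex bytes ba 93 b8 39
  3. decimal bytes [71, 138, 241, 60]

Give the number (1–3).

3

Key hex bytes 58 33 59 is 3 bytes ≤ B = 5; zero-pad to 5 bytes: K' = 58 33 59 00 00.
K' ⊕ ipad = 6e 05 6f 36 36; K' ⊕ opad = 04 6f 05 5c 5c.
m1: inner = H(6e 05 6f 36 36 58 49 77 65) = cb; tag = H(04 6f 05 5c 5c cb) = fb
m2: inner = H(6e 05 6f 36 36 ba 93 b8 39) = 8c; tag = H(04 6f 05 5c 5c 8c) = bc
m3: inner = H(6e 05 6f 36 36 47 8a f1 3c) = 4c; tag = H(04 6f 05 5c 5c 4c) = 7c ← matches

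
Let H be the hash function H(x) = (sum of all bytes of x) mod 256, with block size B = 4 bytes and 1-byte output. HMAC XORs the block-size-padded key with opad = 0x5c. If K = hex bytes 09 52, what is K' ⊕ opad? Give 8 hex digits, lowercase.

550e5c5c

Key hex bytes 09 52 is 2 bytes ≤ B = 4; zero-pad to 4 bytes: K' = 09 52 00 00.
XOR each byte with 0x5c: 09⊕5c=55, 52⊕5c=0e, 00⊕5c=5c, 00⊕5c=5c.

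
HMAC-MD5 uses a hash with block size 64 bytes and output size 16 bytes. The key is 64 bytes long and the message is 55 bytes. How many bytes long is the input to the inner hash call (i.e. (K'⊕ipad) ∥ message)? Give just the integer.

Key is 64 ≤ 64 bytes, zero-padded: |K'| = 64.
Inner input = (K'⊕ipad) ∥ m → 64 + 55 = 119 bytes.

119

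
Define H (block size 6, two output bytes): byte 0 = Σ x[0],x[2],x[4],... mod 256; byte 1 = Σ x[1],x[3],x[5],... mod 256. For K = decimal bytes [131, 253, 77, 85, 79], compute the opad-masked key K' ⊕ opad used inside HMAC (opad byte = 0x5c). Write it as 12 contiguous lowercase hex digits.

Key decimal bytes [131, 253, 77, 85, 79] = 83 fd 4d 55 4f is 5 bytes ≤ B = 6; zero-pad to 6 bytes: K' = 83 fd 4d 55 4f 00.
XOR each byte with 0x5c: 83⊕5c=df, fd⊕5c=a1, 4d⊕5c=11, 55⊕5c=09, 4f⊕5c=13, 00⊕5c=5c.

dfa11109135c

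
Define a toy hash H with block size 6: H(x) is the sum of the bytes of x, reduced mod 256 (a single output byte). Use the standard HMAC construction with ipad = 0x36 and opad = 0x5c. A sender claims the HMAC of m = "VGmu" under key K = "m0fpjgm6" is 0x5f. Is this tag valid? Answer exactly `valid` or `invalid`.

invalid

Key "m0fpjgm6" = 6d 30 66 70 6a 67 6d 36 is 8 bytes > B = 6, so hash it first: H(key) = e7, then zero-pad to 6 bytes: K' = e7 00 00 00 00 00.
K' ⊕ ipad = d1 36 36 36 36 36; K' ⊕ opad = bb 5c 5c 5c 5c 5c.
Inner hash: sum = 209+54+54+54+54+54+86+71+109+117 = 862; mod 256 = 94 → 5e.
Outer hash (recomputed tag): sum = 187+92+92+92+92+92+94 = 741; mod 256 = 229 → e5.
Recomputed tag = e5; claimed = 5f → mismatch.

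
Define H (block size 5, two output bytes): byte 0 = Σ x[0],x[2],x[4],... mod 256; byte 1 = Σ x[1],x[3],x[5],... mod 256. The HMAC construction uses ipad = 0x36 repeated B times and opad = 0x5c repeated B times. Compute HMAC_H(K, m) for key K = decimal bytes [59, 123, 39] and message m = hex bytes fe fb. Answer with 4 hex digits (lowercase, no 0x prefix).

bfd2

Key decimal bytes [59, 123, 39] = 3b 7b 27 is 3 bytes ≤ B = 5; zero-pad to 5 bytes: K' = 3b 7b 27 00 00.
K' ⊕ ipad = 0d 4d 11 36 36.  K' ⊕ opad = 67 27 7b 5c 5c.
Inner input = (K'⊕ipad) ∥ m = 0d 4d 11 36 36 ∥ fe fb.
Inner hash: even-index sum = 335 mod 256 = 79; odd-index sum = 385 mod 256 = 129 → 4f 81.
Outer input = (K'⊕opad) ∥ inner = 67 27 7b 5c 5c ∥ 4f 81.
Outer hash (tag): even-index sum = 447 mod 256 = 191; odd-index sum = 210 mod 256 = 210 → bf d2.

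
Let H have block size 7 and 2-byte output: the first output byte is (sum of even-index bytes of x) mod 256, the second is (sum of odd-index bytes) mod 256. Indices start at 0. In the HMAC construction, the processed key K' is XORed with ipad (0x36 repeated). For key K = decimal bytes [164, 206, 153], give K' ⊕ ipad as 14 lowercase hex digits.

Key decimal bytes [164, 206, 153] = a4 ce 99 is 3 bytes ≤ B = 7; zero-pad to 7 bytes: K' = a4 ce 99 00 00 00 00.
XOR each byte with 0x36: a4⊕36=92, ce⊕36=f8, 99⊕36=af, 00⊕36=36, 00⊕36=36, 00⊕36=36, 00⊕36=36.

92f8af36363636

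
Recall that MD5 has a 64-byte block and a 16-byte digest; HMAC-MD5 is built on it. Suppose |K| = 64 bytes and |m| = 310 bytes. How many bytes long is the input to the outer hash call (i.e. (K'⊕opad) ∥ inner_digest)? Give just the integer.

80

Key is 64 ≤ 64 bytes, zero-padded: |K'| = 64.
Outer input = (K'⊕opad) ∥ H(inner) → 64 + 16 = 80 bytes.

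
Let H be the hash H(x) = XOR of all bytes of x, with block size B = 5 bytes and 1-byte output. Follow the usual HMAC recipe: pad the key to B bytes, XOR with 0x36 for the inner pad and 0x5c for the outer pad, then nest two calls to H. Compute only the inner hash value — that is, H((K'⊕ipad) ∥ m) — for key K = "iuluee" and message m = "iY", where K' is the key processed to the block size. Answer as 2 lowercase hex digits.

Key "iuluee" = 69 75 6c 75 65 65 is 6 bytes > B = 5, so hash it first: H(key) = 05, then zero-pad to 5 bytes: K' = 05 00 00 00 00.
K' ⊕ ipad = 33 36 36 36 36.
Inner input = 33 36 36 36 36 ∥ 69 59.
Inner hash: XOR 33⊕36⊕36⊕36⊕36⊕69⊕59 = 03.

03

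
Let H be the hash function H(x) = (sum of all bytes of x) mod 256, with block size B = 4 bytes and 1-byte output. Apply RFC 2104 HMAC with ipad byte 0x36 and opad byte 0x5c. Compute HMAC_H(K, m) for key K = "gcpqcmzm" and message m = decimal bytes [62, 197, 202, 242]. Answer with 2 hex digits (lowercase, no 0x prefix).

07

Key "gcpqcmzm" = 67 63 70 71 63 6d 7a 6d is 8 bytes > B = 4, so hash it first: H(key) = 62, then zero-pad to 4 bytes: K' = 62 00 00 00.
K' ⊕ ipad = 54 36 36 36.  K' ⊕ opad = 3e 5c 5c 5c.
Inner input = (K'⊕ipad) ∥ m = 54 36 36 36 ∥ 3e c5 ca f2.
Inner hash: sum = 84+54+54+54+62+197+202+242 = 949; mod 256 = 181 → b5.
Outer input = (K'⊕opad) ∥ inner = 3e 5c 5c 5c ∥ b5.
Outer hash (tag): sum = 62+92+92+92+181 = 519; mod 256 = 7 → 07.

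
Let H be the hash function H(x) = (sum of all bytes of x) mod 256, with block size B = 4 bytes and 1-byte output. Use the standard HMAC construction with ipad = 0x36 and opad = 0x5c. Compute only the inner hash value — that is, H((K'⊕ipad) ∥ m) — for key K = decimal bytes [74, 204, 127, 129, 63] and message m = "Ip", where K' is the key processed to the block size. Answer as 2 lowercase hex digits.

be

Key decimal bytes [74, 204, 127, 129, 63] = 4a cc 7f 81 3f is 5 bytes > B = 4, so hash it first: H(key) = 55, then zero-pad to 4 bytes: K' = 55 00 00 00.
K' ⊕ ipad = 63 36 36 36.
Inner input = 63 36 36 36 ∥ 49 70.
Inner hash: sum = 99+54+54+54+73+112 = 446; mod 256 = 190 → be.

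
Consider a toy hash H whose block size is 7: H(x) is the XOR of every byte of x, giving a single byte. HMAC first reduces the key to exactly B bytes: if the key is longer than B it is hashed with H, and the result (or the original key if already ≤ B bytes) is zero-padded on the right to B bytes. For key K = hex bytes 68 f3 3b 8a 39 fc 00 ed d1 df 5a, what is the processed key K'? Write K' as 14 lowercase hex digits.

|K| = 11 > B = 7, so first hash the key.
H(K): XOR 68⊕f3⊕3b⊕8a⊕39⊕fc⊕00⊕ed⊕d1⊕df⊕5a = 56.
Zero-pad H(K) = 56 to 7 bytes: K' = 56 00 00 00 00 00 00.

56000000000000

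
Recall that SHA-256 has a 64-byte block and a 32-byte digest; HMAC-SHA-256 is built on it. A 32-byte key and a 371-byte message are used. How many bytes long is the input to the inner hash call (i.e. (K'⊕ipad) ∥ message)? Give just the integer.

435

Key is 32 ≤ 64 bytes, zero-padded: |K'| = 64.
Inner input = (K'⊕ipad) ∥ m → 64 + 371 = 435 bytes.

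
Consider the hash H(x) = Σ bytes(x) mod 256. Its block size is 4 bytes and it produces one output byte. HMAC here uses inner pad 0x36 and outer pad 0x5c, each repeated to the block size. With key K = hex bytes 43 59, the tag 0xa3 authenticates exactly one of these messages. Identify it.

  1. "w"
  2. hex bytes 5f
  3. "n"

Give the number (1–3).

1

Key hex bytes 43 59 is 2 bytes ≤ B = 4; zero-pad to 4 bytes: K' = 43 59 00 00.
K' ⊕ ipad = 75 6f 36 36; K' ⊕ opad = 1f 05 5c 5c.
m1: inner = H(75 6f 36 36 77) = c7; tag = H(1f 05 5c 5c c7) = a3 ← matches
m2: inner = H(75 6f 36 36 5f) = af; tag = H(1f 05 5c 5c af) = 8b
m3: inner = H(75 6f 36 36 6e) = be; tag = H(1f 05 5c 5c be) = 9a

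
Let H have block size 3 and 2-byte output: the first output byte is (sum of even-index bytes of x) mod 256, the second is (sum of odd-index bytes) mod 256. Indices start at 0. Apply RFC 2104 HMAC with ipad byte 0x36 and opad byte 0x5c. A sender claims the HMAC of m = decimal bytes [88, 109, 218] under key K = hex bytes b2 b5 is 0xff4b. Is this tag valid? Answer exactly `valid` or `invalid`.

invalid

Key hex bytes b2 b5 is 2 bytes ≤ B = 3; zero-pad to 3 bytes: K' = b2 b5 00.
K' ⊕ ipad = 84 83 36; K' ⊕ opad = ee e9 5c.
Inner hash: even-index sum = 295 mod 256 = 39; odd-index sum = 437 mod 256 = 181 → 27 b5.
Outer hash (recomputed tag): even-index sum = 511 mod 256 = 255; odd-index sum = 272 mod 256 = 16 → ff 10.
Recomputed tag = ff10; claimed = ff4b → mismatch.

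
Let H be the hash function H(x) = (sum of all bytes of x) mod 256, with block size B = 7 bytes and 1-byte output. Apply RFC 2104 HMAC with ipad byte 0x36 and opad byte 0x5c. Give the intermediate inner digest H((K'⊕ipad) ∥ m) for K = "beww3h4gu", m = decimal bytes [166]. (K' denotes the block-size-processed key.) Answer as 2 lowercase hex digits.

40

Key "beww3h4gu" = 62 65 77 77 33 68 34 67 75 is 9 bytes > B = 7, so hash it first: H(key) = 60, then zero-pad to 7 bytes: K' = 60 00 00 00 00 00 00.
K' ⊕ ipad = 56 36 36 36 36 36 36.
Inner input = 56 36 36 36 36 36 36 ∥ a6.
Inner hash: sum = 86+54+54+54+54+54+54+166 = 576; mod 256 = 64 → 40.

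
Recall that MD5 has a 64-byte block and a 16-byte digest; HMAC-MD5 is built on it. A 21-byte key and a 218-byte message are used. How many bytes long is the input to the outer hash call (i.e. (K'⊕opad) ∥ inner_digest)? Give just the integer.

Key is 21 ≤ 64 bytes, zero-padded: |K'| = 64.
Outer input = (K'⊕opad) ∥ H(inner) → 64 + 16 = 80 bytes.

80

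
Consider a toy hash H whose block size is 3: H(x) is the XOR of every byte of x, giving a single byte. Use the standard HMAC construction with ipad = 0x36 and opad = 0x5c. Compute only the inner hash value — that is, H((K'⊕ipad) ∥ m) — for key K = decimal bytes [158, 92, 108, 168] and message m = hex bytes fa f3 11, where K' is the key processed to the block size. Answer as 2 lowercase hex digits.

28

Key decimal bytes [158, 92, 108, 168] = 9e 5c 6c a8 is 4 bytes > B = 3, so hash it first: H(key) = 06, then zero-pad to 3 bytes: K' = 06 00 00.
K' ⊕ ipad = 30 36 36.
Inner input = 30 36 36 ∥ fa f3 11.
Inner hash: XOR 30⊕36⊕36⊕fa⊕f3⊕11 = 28.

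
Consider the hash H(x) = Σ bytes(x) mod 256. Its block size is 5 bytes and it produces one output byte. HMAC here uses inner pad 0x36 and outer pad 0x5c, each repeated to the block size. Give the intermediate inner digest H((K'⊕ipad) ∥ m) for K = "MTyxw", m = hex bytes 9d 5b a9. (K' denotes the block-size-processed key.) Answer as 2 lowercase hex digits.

Key "MTyxw" = 4d 54 79 78 77 is exactly B = 5 bytes: K' = 4d 54 79 78 77.
K' ⊕ ipad = 7b 62 4f 4e 41.
Inner input = 7b 62 4f 4e 41 ∥ 9d 5b a9.
Inner hash: sum = 123+98+79+78+65+157+91+169 = 860; mod 256 = 92 → 5c.

5c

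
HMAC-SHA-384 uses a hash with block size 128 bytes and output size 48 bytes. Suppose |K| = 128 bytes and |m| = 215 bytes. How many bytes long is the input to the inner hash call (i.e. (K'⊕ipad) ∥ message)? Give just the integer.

Key is 128 ≤ 128 bytes, zero-padded: |K'| = 128.
Inner input = (K'⊕ipad) ∥ m → 128 + 215 = 343 bytes.

343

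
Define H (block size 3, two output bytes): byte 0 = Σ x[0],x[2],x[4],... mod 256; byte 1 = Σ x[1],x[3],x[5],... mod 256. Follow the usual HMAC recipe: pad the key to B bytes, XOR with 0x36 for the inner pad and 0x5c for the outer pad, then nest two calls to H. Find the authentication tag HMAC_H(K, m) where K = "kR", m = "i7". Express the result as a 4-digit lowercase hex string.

60d8

Key "kR" = 6b 52 is 2 bytes ≤ B = 3; zero-pad to 3 bytes: K' = 6b 52 00.
K' ⊕ ipad = 5d 64 36.  K' ⊕ opad = 37 0e 5c.
Inner input = (K'⊕ipad) ∥ m = 5d 64 36 ∥ 69 37.
Inner hash: even-index sum = 202 mod 256 = 202; odd-index sum = 205 mod 256 = 205 → ca cd.
Outer input = (K'⊕opad) ∥ inner = 37 0e 5c ∥ ca cd.
Outer hash (tag): even-index sum = 352 mod 256 = 96; odd-index sum = 216 mod 256 = 216 → 60 d8.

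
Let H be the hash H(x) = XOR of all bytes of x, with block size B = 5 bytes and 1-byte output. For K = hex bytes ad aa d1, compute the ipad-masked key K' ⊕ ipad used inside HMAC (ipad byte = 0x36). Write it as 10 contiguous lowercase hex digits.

Key hex bytes ad aa d1 is 3 bytes ≤ B = 5; zero-pad to 5 bytes: K' = ad aa d1 00 00.
XOR each byte with 0x36: ad⊕36=9b, aa⊕36=9c, d1⊕36=e7, 00⊕36=36, 00⊕36=36.

9b9ce73636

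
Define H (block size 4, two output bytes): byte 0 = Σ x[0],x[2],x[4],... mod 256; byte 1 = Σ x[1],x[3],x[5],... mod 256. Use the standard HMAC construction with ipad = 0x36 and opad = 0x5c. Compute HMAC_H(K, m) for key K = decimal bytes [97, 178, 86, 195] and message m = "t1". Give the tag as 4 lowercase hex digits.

Key decimal bytes [97, 178, 86, 195] = 61 b2 56 c3 is exactly B = 4 bytes: K' = 61 b2 56 c3.
K' ⊕ ipad = 57 84 60 f5.  K' ⊕ opad = 3d ee 0a 9f.
Inner input = (K'⊕ipad) ∥ m = 57 84 60 f5 ∥ 74 31.
Inner hash: even-index sum = 299 mod 256 = 43; odd-index sum = 426 mod 256 = 170 → 2b aa.
Outer input = (K'⊕opad) ∥ inner = 3d ee 0a 9f ∥ 2b aa.
Outer hash (tag): even-index sum = 114 mod 256 = 114; odd-index sum = 567 mod 256 = 55 → 72 37.

7237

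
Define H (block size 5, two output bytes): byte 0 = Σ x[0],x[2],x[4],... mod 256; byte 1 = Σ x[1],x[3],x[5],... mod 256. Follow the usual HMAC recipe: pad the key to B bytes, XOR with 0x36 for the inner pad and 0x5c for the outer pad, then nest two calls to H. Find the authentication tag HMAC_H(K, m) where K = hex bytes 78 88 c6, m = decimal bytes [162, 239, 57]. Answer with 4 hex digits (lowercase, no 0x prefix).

e993

Key hex bytes 78 88 c6 is 3 bytes ≤ B = 5; zero-pad to 5 bytes: K' = 78 88 c6 00 00.
K' ⊕ ipad = 4e be f0 36 36.  K' ⊕ opad = 24 d4 9a 5c 5c.
Inner input = (K'⊕ipad) ∥ m = 4e be f0 36 36 ∥ a2 ef 39.
Inner hash: even-index sum = 611 mod 256 = 99; odd-index sum = 463 mod 256 = 207 → 63 cf.
Outer input = (K'⊕opad) ∥ inner = 24 d4 9a 5c 5c ∥ 63 cf.
Outer hash (tag): even-index sum = 489 mod 256 = 233; odd-index sum = 403 mod 256 = 147 → e9 93.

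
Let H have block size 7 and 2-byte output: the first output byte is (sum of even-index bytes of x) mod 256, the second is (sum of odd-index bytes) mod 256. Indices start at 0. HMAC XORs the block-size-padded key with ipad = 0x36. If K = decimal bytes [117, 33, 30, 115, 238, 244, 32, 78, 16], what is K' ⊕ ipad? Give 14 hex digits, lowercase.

Key decimal bytes [117, 33, 30, 115, 238, 244, 32, 78, 16] = 75 21 1e 73 ee f4 20 4e 10 is 9 bytes > B = 7, so hash it first: H(key) = b1 d6, then zero-pad to 7 bytes: K' = b1 d6 00 00 00 00 00.
XOR each byte with 0x36: b1⊕36=87, d6⊕36=e0, 00⊕36=36, 00⊕36=36, 00⊕36=36, 00⊕36=36, 00⊕36=36.

87e03636363636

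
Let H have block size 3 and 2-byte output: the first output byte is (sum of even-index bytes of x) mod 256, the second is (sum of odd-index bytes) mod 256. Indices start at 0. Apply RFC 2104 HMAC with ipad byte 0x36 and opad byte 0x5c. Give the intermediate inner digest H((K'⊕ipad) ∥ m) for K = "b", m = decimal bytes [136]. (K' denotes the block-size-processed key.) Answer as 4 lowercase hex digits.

Key "b" = 62 is 1 byte ≤ B = 3; zero-pad to 3 bytes: K' = 62 00 00.
K' ⊕ ipad = 54 36 36.
Inner input = 54 36 36 ∥ 88.
Inner hash: even-index sum = 138 mod 256 = 138; odd-index sum = 190 mod 256 = 190 → 8a be.

8abe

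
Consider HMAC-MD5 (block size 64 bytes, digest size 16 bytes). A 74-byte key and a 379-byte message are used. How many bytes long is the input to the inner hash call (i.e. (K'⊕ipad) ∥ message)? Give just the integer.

443

Key is 74 > 64 bytes, so it is hashed to 16 bytes then zero-padded to 64: |K'| = 64.
Inner input = (K'⊕ipad) ∥ m → 64 + 379 = 443 bytes.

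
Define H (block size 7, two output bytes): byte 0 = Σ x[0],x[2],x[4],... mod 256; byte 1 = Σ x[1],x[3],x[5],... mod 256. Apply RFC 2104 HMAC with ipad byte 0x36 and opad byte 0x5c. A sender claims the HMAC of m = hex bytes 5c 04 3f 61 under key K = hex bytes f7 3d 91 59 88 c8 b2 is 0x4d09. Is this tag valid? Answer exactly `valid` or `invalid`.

valid

Key hex bytes f7 3d 91 59 88 c8 b2 is exactly B = 7 bytes: K' = f7 3d 91 59 88 c8 b2.
K' ⊕ ipad = c1 0b a7 6f be fe 84; K' ⊕ opad = ab 61 cd 05 d4 94 ee.
Inner hash: even-index sum = 783 mod 256 = 15; odd-index sum = 531 mod 256 = 19 → 0f 13.
Outer hash (recomputed tag): even-index sum = 845 mod 256 = 77; odd-index sum = 265 mod 256 = 9 → 4d 09.
Recomputed tag = 4d09; claimed = 4d09 → match.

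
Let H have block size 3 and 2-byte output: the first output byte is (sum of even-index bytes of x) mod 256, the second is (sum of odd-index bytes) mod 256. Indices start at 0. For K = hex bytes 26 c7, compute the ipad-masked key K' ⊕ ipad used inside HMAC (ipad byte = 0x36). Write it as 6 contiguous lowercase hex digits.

10f136

Key hex bytes 26 c7 is 2 bytes ≤ B = 3; zero-pad to 3 bytes: K' = 26 c7 00.
XOR each byte with 0x36: 26⊕36=10, c7⊕36=f1, 00⊕36=36.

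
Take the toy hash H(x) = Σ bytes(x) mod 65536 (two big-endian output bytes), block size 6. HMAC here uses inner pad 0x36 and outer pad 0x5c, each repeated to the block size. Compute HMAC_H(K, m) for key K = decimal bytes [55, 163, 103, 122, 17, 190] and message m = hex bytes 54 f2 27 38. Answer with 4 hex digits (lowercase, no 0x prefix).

0384

Key decimal bytes [55, 163, 103, 122, 17, 190] = 37 a3 67 7a 11 be is exactly B = 6 bytes: K' = 37 a3 67 7a 11 be.
K' ⊕ ipad = 01 95 51 4c 27 88.  K' ⊕ opad = 6b ff 3b 26 4d e2.
Inner input = (K'⊕ipad) ∥ m = 01 95 51 4c 27 88 ∥ 54 f2 27 38.
Inner hash: sum = 1+149+81+76+39+136+84+242+39+56 = 903 → 03 87.
Outer input = (K'⊕opad) ∥ inner = 6b ff 3b 26 4d e2 ∥ 03 87.
Outer hash (tag): sum = 107+255+59+38+77+226+3+135 = 900 → 03 84.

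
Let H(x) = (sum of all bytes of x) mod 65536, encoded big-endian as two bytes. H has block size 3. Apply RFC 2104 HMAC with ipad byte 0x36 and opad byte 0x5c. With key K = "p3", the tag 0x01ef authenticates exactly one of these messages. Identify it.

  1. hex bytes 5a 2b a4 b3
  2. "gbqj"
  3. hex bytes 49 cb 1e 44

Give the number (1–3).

Key "p3" = 70 33 is 2 bytes ≤ B = 3; zero-pad to 3 bytes: K' = 70 33 00.
K' ⊕ ipad = 46 05 36; K' ⊕ opad = 2c 6f 5c.
m1: inner = H(46 05 36 5a 2b a4 b3) = 02 5d; tag = H(2c 6f 5c 02 5d) = 0156
m2: inner = H(46 05 36 67 62 71 6a) = 02 25; tag = H(2c 6f 5c 02 25) = 011e
m3: inner = H(46 05 36 49 cb 1e 44) = 01 f7; tag = H(2c 6f 5c 01 f7) = 01ef ← matches

3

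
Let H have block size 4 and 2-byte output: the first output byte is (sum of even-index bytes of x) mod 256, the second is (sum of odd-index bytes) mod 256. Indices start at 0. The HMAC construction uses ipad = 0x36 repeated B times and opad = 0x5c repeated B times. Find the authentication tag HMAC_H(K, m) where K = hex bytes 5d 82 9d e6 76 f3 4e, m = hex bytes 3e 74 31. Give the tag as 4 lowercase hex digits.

6b7a

Key hex bytes 5d 82 9d e6 76 f3 4e is 7 bytes > B = 4, so hash it first: H(key) = be 5b, then zero-pad to 4 bytes: K' = be 5b 00 00.
K' ⊕ ipad = 88 6d 36 36.  K' ⊕ opad = e2 07 5c 5c.
Inner input = (K'⊕ipad) ∥ m = 88 6d 36 36 ∥ 3e 74 31.
Inner hash: even-index sum = 301 mod 256 = 45; odd-index sum = 279 mod 256 = 23 → 2d 17.
Outer input = (K'⊕opad) ∥ inner = e2 07 5c 5c ∥ 2d 17.
Outer hash (tag): even-index sum = 363 mod 256 = 107; odd-index sum = 122 mod 256 = 122 → 6b 7a.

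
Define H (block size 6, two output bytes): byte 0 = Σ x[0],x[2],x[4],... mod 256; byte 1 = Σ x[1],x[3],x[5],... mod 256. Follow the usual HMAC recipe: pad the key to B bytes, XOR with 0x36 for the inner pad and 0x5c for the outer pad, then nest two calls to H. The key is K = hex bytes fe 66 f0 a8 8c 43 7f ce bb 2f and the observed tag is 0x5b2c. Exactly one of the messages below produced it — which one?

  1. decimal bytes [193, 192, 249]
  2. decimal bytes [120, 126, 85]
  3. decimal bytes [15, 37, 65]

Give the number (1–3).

Key hex bytes fe 66 f0 a8 8c 43 7f ce bb 2f is 10 bytes > B = 6, so hash it first: H(key) = b4 4e, then zero-pad to 6 bytes: K' = b4 4e 00 00 00 00.
K' ⊕ ipad = 82 78 36 36 36 36; K' ⊕ opad = e8 12 5c 5c 5c 5c.
m1: inner = H(82 78 36 36 36 36 c1 c0 f9) = a8 a4; tag = H(e8 12 5c 5c 5c 5c a8 a4) = 486e
m2: inner = H(82 78 36 36 36 36 78 7e 55) = bb 62; tag = H(e8 12 5c 5c 5c 5c bb 62) = 5b2c ← matches
m3: inner = H(82 78 36 36 36 36 0f 25 41) = 3e 09; tag = H(e8 12 5c 5c 5c 5c 3e 09) = ded3

2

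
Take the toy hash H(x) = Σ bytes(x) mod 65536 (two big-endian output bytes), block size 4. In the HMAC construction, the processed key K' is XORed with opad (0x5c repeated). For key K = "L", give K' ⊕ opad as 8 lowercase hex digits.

105c5c5c

Key "L" = 4c is 1 byte ≤ B = 4; zero-pad to 4 bytes: K' = 4c 00 00 00.
XOR each byte with 0x5c: 4c⊕5c=10, 00⊕5c=5c, 00⊕5c=5c, 00⊕5c=5c.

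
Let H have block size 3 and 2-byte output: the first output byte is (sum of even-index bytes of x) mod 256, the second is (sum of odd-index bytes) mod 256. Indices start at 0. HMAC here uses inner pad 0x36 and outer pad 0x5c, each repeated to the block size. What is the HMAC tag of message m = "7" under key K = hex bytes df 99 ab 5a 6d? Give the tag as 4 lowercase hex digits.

Key hex bytes df 99 ab 5a 6d is 5 bytes > B = 3, so hash it first: H(key) = f7 f3, then zero-pad to 3 bytes: K' = f7 f3 00.
K' ⊕ ipad = c1 c5 36.  K' ⊕ opad = ab af 5c.
Inner input = (K'⊕ipad) ∥ m = c1 c5 36 ∥ 37.
Inner hash: even-index sum = 247 mod 256 = 247; odd-index sum = 252 mod 256 = 252 → f7 fc.
Outer input = (K'⊕opad) ∥ inner = ab af 5c ∥ f7 fc.
Outer hash (tag): even-index sum = 515 mod 256 = 3; odd-index sum = 422 mod 256 = 166 → 03 a6.

03a6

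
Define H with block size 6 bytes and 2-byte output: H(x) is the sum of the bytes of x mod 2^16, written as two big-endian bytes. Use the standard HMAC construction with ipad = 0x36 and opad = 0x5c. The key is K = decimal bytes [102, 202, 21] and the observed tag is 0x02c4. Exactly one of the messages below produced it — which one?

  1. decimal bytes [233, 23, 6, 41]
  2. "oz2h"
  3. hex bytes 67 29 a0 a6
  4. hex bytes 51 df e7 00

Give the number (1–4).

2

Key decimal bytes [102, 202, 21] = 66 ca 15 is 3 bytes ≤ B = 6; zero-pad to 6 bytes: K' = 66 ca 15 00 00 00.
K' ⊕ ipad = 50 fc 23 36 36 36; K' ⊕ opad = 3a 96 49 5c 5c 5c.
m1: inner = H(50 fc 23 36 36 36 e9 17 06 29) = 03 40; tag = H(3a 96 49 5c 5c 5c 03 40) = 0270
m2: inner = H(50 fc 23 36 36 36 6f 7a 32 68) = 03 94; tag = H(3a 96 49 5c 5c 5c 03 94) = 02c4 ← matches
m3: inner = H(50 fc 23 36 36 36 67 29 a0 a6) = 03 e7; tag = H(3a 96 49 5c 5c 5c 03 e7) = 0317
m4: inner = H(50 fc 23 36 36 36 51 df e7 00) = 04 28; tag = H(3a 96 49 5c 5c 5c 04 28) = 0259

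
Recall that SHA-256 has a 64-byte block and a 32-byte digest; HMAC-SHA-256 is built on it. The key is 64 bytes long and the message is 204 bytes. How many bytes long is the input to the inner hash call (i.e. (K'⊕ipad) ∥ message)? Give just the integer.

Key is 64 ≤ 64 bytes, zero-padded: |K'| = 64.
Inner input = (K'⊕ipad) ∥ m → 64 + 204 = 268 bytes.

268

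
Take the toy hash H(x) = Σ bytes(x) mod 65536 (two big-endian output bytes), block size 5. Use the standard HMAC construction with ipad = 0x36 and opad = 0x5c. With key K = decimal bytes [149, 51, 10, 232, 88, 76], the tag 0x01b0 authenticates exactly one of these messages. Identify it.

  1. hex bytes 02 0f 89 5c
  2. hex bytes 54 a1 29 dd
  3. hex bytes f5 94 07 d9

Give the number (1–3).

Key decimal bytes [149, 51, 10, 232, 88, 76] = 95 33 0a e8 58 4c is 6 bytes > B = 5, so hash it first: H(key) = 02 5e, then zero-pad to 5 bytes: K' = 02 5e 00 00 00.
K' ⊕ ipad = 34 68 36 36 36; K' ⊕ opad = 5e 02 5c 5c 5c.
m1: inner = H(34 68 36 36 36 02 0f 89 5c) = 02 34; tag = H(5e 02 5c 5c 5c 02 34) = 01aa
m2: inner = H(34 68 36 36 36 54 a1 29 dd) = 03 39; tag = H(5e 02 5c 5c 5c 03 39) = 01b0 ← matches
m3: inner = H(34 68 36 36 36 f5 94 07 d9) = 03 a7; tag = H(5e 02 5c 5c 5c 03 a7) = 021e

2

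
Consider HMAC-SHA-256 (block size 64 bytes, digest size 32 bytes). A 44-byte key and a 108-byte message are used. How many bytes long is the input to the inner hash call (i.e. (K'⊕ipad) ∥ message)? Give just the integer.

Key is 44 ≤ 64 bytes, zero-padded: |K'| = 64.
Inner input = (K'⊕ipad) ∥ m → 64 + 108 = 172 bytes.

172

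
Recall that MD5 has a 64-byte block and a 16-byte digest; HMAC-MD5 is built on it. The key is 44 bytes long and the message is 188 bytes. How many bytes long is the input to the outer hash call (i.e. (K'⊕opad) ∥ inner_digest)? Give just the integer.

80

Key is 44 ≤ 64 bytes, zero-padded: |K'| = 64.
Outer input = (K'⊕opad) ∥ H(inner) → 64 + 16 = 80 bytes.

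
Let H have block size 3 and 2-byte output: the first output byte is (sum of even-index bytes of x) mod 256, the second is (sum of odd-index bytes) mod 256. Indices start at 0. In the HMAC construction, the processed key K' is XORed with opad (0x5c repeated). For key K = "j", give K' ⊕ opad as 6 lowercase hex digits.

Key "j" = 6a is 1 byte ≤ B = 3; zero-pad to 3 bytes: K' = 6a 00 00.
XOR each byte with 0x5c: 6a⊕5c=36, 00⊕5c=5c, 00⊕5c=5c.

365c5c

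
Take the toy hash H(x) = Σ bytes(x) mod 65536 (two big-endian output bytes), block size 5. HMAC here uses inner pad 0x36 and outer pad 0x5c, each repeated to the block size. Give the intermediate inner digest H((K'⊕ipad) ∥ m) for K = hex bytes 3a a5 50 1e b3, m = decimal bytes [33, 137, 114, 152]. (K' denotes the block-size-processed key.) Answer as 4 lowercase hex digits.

0366

Key hex bytes 3a a5 50 1e b3 is exactly B = 5 bytes: K' = 3a a5 50 1e b3.
K' ⊕ ipad = 0c 93 66 28 85.
Inner input = 0c 93 66 28 85 ∥ 21 89 72 98.
Inner hash: sum = 12+147+102+40+133+33+137+114+152 = 870 → 03 66.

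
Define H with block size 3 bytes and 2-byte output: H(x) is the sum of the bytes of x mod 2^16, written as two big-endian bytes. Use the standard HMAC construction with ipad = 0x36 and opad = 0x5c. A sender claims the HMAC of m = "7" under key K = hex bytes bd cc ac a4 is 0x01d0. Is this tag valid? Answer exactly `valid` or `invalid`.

valid

Key hex bytes bd cc ac a4 is 4 bytes > B = 3, so hash it first: H(key) = 02 d9, then zero-pad to 3 bytes: K' = 02 d9 00.
K' ⊕ ipad = 34 ef 36; K' ⊕ opad = 5e 85 5c.
Inner hash: sum = 52+239+54+55 = 400 → 01 90.
Outer hash (recomputed tag): sum = 94+133+92+1+144 = 464 → 01 d0.
Recomputed tag = 01d0; claimed = 01d0 → match.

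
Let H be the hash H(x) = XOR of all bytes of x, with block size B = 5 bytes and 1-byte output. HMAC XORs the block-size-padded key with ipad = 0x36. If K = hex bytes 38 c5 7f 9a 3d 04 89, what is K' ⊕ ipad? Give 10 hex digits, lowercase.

Key hex bytes 38 c5 7f 9a 3d 04 89 is 7 bytes > B = 5, so hash it first: H(key) = a8, then zero-pad to 5 bytes: K' = a8 00 00 00 00.
XOR each byte with 0x36: a8⊕36=9e, 00⊕36=36, 00⊕36=36, 00⊕36=36, 00⊕36=36.

9e36363636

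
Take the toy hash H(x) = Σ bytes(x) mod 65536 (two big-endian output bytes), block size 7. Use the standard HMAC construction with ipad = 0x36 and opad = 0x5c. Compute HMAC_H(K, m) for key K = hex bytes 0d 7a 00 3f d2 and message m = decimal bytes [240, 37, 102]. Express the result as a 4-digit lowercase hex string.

0310

Key hex bytes 0d 7a 00 3f d2 is 5 bytes ≤ B = 7; zero-pad to 7 bytes: K' = 0d 7a 00 3f d2 00 00.
K' ⊕ ipad = 3b 4c 36 09 e4 36 36.  K' ⊕ opad = 51 26 5c 63 8e 5c 5c.
Inner input = (K'⊕ipad) ∥ m = 3b 4c 36 09 e4 36 36 ∥ f0 25 66.
Inner hash: sum = 59+76+54+9+228+54+54+240+37+102 = 913 → 03 91.
Outer input = (K'⊕opad) ∥ inner = 51 26 5c 63 8e 5c 5c ∥ 03 91.
Outer hash (tag): sum = 81+38+92+99+142+92+92+3+145 = 784 → 03 10.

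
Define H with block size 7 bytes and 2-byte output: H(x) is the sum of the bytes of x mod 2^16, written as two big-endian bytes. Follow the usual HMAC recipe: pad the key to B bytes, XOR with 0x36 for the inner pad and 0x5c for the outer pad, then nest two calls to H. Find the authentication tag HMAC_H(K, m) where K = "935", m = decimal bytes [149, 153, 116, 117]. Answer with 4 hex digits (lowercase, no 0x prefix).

Key "935" = 39 33 35 is 3 bytes ≤ B = 7; zero-pad to 7 bytes: K' = 39 33 35 00 00 00 00.
K' ⊕ ipad = 0f 05 03 36 36 36 36.  K' ⊕ opad = 65 6f 69 5c 5c 5c 5c.
Inner input = (K'⊕ipad) ∥ m = 0f 05 03 36 36 36 36 ∥ 95 99 74 75.
Inner hash: sum = 15+5+3+54+54+54+54+149+153+116+117 = 774 → 03 06.
Outer input = (K'⊕opad) ∥ inner = 65 6f 69 5c 5c 5c 5c ∥ 03 06.
Outer hash (tag): sum = 101+111+105+92+92+92+92+3+6 = 694 → 02 b6.

02b6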